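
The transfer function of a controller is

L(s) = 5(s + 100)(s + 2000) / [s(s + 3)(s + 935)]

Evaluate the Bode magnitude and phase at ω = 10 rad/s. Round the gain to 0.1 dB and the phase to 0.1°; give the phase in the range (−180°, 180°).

20.3 dB, -157.9°

At s = jω = j10:
zero (s+100): 100 + j10 → |·| = √(100²+10²) = √10100 ≈ 100.5, ∠ = arctan(10/100) ≈ 5.71°
zero (s+2000): 2000 + j10 → |·| = √(2000²+10²) = √4000100 ≈ 2000, ∠ = arctan(10/2000) ≈ 0.29°
pole (s+3): 3 + j10 → |·| = √(3²+10²) = √109 ≈ 10.44, ∠ = arctan(10/3) ≈ 73.30°
pole (s+935): 935 + j10 → |·| = √(935²+10²) = √874325 ≈ 935.05, ∠ = arctan(10/935) ≈ 0.61°
pole at origin: |s| = 10, ∠ = 90.00° (in denominator)
|L| = 5 · 2.01e+05 / 97619 ≈ 10.295
Gain = 20 log₁₀(10.295) ≈ 20.25 dB
∠L = 6.00° − 163.91° = -157.91°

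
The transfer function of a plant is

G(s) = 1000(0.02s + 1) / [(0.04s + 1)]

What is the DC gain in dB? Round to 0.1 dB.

60.0 dB

G(0) = 1000 · 1 / 1 = 1000
20 log₁₀(1000) ≈ 60.00 dB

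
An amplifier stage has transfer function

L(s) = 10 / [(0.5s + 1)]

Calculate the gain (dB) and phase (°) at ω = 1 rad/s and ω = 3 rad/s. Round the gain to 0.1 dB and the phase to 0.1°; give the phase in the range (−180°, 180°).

ω = 1: 19.0 dB, -26.6°; ω = 3: 14.9 dB, -56.3°

At ω = 1 rad/s:
pole (1 + j1·0.5) = 1 + j0.5 → |·| ≈ 1.118, ∠ ≈ 26.57°
|L| = 10 · 1 / (1.118) ≈ 8.9445
Gain = 20 log₁₀(8.9445) ≈ 19.03 dB
∠L = (0°) − (26.57°) = -26.57°

At ω = 3 rad/s:
pole (1 + j3·0.5) = 1 + j1.5 → |·| ≈ 1.8028, ∠ ≈ 56.31°
|L| = 10 · 1 / (1.8028) ≈ 5.5469
Gain = 20 log₁₀(5.5469) ≈ 14.88 dB
∠L = (0°) − (56.31°) = -56.31°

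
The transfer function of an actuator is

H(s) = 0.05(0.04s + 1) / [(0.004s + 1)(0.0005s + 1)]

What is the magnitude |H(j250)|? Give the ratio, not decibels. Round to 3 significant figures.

0.353

At ω = 250 rad/s:
zero (1 + j250·0.04) = 1 + j10 → |·| ≈ 10.05, ∠ ≈ 84.29°
pole (1 + j250·0.004) = 1 + j1 → |·| ≈ 1.4142, ∠ ≈ 45.00°
pole (1 + j250·0.0005) = 1 + j0.125 → |·| ≈ 1.0078, ∠ ≈ 7.13°
|H| = 0.05 · 10.05 / (1.4142 · 1.0078) ≈ 0.35257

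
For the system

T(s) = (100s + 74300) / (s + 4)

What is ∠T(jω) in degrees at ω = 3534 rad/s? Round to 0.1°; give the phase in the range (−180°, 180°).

-11.8°

Substitute s = j3534:
Numerator: 100(j3534) + 74300 = 74300 + j353400
Denominator: (j3534) + 4 = 4 + j3534
|N| = √(74300² + 353400²) ≈ 3.6113e+05, ∠N ≈ 78.13°
|D| = √(4² + 3534²) ≈ 3534, ∠D ≈ 89.94°
∠T = 78.13° − 89.94° = -11.81°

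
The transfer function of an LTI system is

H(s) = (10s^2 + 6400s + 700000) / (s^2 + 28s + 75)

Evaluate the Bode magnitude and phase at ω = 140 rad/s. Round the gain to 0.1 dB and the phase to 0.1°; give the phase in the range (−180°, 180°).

34.3 dB, -108.0°

Substitute s = j140:
Numerator: 10(j140)^2 + 6400(j140) + 700000 = 504000 + j896000
Denominator: (j140)^2 + 28(j140) + 75 = -19525 + j3920
|N| = √(504000² + 896000²) ≈ 1.028e+06, ∠N ≈ 60.64°
|D| = √(19525² + 3920²) ≈ 19915, ∠D ≈ 168.65°
|H| = 1.028e+06 / 19915 ≈ 51.619
Gain = 20 log₁₀(51.619) ≈ 34.26 dB
∠H = 60.64° − 168.65° = -108.01°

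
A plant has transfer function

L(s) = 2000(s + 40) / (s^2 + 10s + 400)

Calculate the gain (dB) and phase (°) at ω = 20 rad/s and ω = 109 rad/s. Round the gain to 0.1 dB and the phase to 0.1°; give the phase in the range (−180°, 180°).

At s = jω = j20:
zero (s+40): 40 + j20 → |·| = √(40²+20²) = √2000 ≈ 44.721, ∠ = arctan(20/40) ≈ 26.57°
quadratic: (j20)² + 10·j20 + 400 = 0 + j200 → |·| ≈ 200, ∠ ≈ 90.00°
|L| = 2000 · 44.721 / 200 ≈ 447.21
Gain = 20 log₁₀(447.21) ≈ 53.01 dB
∠L = 26.57° − 90.00° = -63.43°

At s = jω = j109:
zero (s+40): 40 + j109 → |·| = √(40²+109²) = √13481 ≈ 116.11, ∠ = arctan(109/40) ≈ 69.85°
quadratic: (j109)² + 10·j109 + 400 = -11481 + j1090 → |·| ≈ 11533, ∠ ≈ 174.58°
|L| = 2000 · 116.11 / 11533 ≈ 20.135
Gain = 20 log₁₀(20.135) ≈ 26.08 dB
∠L = 69.85° − 174.58° = -104.73°

ω = 20: 53.0 dB, -63.4°; ω = 109: 26.1 dB, -104.7°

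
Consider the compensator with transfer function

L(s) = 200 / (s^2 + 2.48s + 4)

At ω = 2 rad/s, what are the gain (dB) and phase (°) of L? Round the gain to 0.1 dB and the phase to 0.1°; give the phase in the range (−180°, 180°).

32.1 dB, -90.0°

At s = jω = j2:
quadratic: (j2)² + 2.48·j2 + 4 = 0 + j4.96 → |·| ≈ 4.96, ∠ ≈ 90.00°
|L| = 200 / 4.96 ≈ 40.323
Gain = 20 log₁₀(40.323) ≈ 32.11 dB
∠L = 0.00° − 90.00° = -90.00°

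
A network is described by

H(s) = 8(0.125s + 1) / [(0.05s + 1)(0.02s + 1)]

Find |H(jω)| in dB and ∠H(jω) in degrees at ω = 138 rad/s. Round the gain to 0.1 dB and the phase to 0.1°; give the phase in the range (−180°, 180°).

16.6 dB, -65.2°

At ω = 138 rad/s:
zero (1 + j138·0.125) = 1 + j17.25 → |·| ≈ 17.279, ∠ ≈ 86.68°
pole (1 + j138·0.05) = 1 + j6.9 → |·| ≈ 6.9721, ∠ ≈ 81.75°
pole (1 + j138·0.02) = 1 + j2.76 → |·| ≈ 2.9356, ∠ ≈ 70.08°
|H| = 8 · 17.279 / (6.9721 · 2.9356) ≈ 6.7538
Gain = 20 log₁₀(6.7538) ≈ 16.59 dB
∠H = (86.68°) − (81.75° + 70.08°) = -65.15°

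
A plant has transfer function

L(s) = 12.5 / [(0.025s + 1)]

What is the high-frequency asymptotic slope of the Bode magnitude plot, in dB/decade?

-20 dB/decade

Each pole contributes −20 dB/decade at high frequency; each zero contributes +20 dB/decade.
Net: 0 zero(s) − 1 pole(s) → -20 dB/decade.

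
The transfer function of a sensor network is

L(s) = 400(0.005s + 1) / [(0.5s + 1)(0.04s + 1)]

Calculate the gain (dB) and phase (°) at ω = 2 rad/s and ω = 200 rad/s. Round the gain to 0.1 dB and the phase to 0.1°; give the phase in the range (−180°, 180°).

At ω = 2 rad/s:
zero (1 + j2·0.005) = 1 + j0.01 → |·| ≈ 1, ∠ ≈ 0.57°
pole (1 + j2·0.5) = 1 + j1 → |·| ≈ 1.4142, ∠ ≈ 45.00°
pole (1 + j2·0.04) = 1 + j0.08 → |·| ≈ 1.0032, ∠ ≈ 4.57°
|L| = 400 · 1 / (1.4142 · 1.0032) ≈ 281.94
Gain = 20 log₁₀(281.94) ≈ 49.00 dB
∠L = (0.57°) − (45.00° + 4.57°) = -49.00°

At ω = 200 rad/s:
zero (1 + j200·0.005) = 1 + j1 → |·| ≈ 1.4142, ∠ ≈ 45.00°
pole (1 + j200·0.5) = 1 + j100 → |·| ≈ 100, ∠ ≈ 89.43°
pole (1 + j200·0.04) = 1 + j8 → |·| ≈ 8.0623, ∠ ≈ 82.87°
|L| = 400 · 1.4142 / (100 · 8.0623) ≈ 0.70164
Gain = 20 log₁₀(0.70164) ≈ -3.08 dB
∠L = (45.00°) − (89.43° + 82.87°) = -127.30°

ω = 2: 49.0 dB, -49.0°; ω = 200: -3.1 dB, -127.3°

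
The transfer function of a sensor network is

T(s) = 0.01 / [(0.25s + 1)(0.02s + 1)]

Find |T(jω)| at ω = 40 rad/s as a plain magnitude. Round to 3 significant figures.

0.000777

At ω = 40 rad/s:
pole (1 + j40·0.25) = 1 + j10 → |·| ≈ 10.05, ∠ ≈ 84.29°
pole (1 + j40·0.02) = 1 + j0.8 → |·| ≈ 1.2806, ∠ ≈ 38.66°
|T| = 0.01 · 1 / (10.05 · 1.2806) ≈ 0.000777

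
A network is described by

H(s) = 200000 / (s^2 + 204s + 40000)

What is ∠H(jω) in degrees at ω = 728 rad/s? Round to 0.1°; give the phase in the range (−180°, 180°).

-163.1°

At s = jω = j728:
quadratic: (j728)² + 204·j728 + 40000 = -489984 + j148512 → |·| ≈ 5.12e+05, ∠ ≈ 163.14°
∠H = 0.00° − 163.14° = -163.14°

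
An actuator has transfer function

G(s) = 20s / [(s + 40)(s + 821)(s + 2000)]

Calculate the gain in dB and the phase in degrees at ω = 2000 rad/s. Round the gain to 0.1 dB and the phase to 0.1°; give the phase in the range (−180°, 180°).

At s = jω = j2000:
zero at origin: s = j2000 → |·| = 2000, ∠ = 90.00°
pole (s+40): 40 + j2000 → |·| = √(40²+2000²) = √4001600 ≈ 2000.4, ∠ = arctan(2000/40) ≈ 88.85°
pole (s+821): 821 + j2000 → |·| = √(821²+2000²) = √4674041 ≈ 2162, ∠ = arctan(2000/821) ≈ 67.68°
pole (s+2000): 2000 + j2000 → |·| = √(2000²+2000²) = √8000000 ≈ 2828.4, ∠ = arctan(2000/2000) ≈ 45.00°
|G| = 20 · 2000 / 1.2232e+10 ≈ 3.2701e-06
Gain = 20 log₁₀(3.2701e-06) ≈ -109.71 dB
∠G = 90.00° − 201.53° = -111.53°

-109.7 dB, -111.5°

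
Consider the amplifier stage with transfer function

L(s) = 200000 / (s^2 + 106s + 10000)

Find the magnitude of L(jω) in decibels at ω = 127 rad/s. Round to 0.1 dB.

22.6 dB

At s = jω = j127:
quadratic: (j127)² + 106·j127 + 10000 = -6129 + j13462 → |·| ≈ 14792, ∠ ≈ 114.48°
|L| = 200000 / 14792 ≈ 13.521
Gain = 20 log₁₀(13.521) ≈ 22.62 dB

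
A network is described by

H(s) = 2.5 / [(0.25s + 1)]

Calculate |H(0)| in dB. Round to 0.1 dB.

8.0 dB

H(0) = 2.5 · 1 / 1 = 2.5
20 log₁₀(2.5) ≈ 7.96 dB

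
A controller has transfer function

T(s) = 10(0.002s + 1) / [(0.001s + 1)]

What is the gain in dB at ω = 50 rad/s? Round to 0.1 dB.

20.0 dB

At ω = 50 rad/s:
zero (1 + j50·0.002) = 1 + j0.1 → |·| ≈ 1.005, ∠ ≈ 5.71°
pole (1 + j50·0.001) = 1 + j0.05 → |·| ≈ 1.0012, ∠ ≈ 2.86°
|T| = 10 · 1.005 / (1.0012) ≈ 10.038
Gain = 20 log₁₀(10.038) ≈ 20.03 dB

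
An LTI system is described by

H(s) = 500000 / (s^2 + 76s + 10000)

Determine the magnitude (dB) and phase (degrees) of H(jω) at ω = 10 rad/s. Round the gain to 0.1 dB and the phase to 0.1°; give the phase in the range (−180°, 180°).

34.0 dB, -4.4°

At s = jω = j10:
quadratic: (j10)² + 76·j10 + 10000 = 9900 + j760 → |·| ≈ 9929.1, ∠ ≈ 4.39°
|H| = 500000 / 9929.1 ≈ 50.357
Gain = 20 log₁₀(50.357) ≈ 34.04 dB
∠H = 0.00° − 4.39° = -4.39°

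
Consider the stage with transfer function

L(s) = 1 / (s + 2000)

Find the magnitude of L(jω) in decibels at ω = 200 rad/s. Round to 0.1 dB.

-66.1 dB

At s = jω = j200:
pole (s+2000): 2000 + j200 → |·| = √(2000²+200²) = √4040000 ≈ 2010, ∠ = arctan(200/2000) ≈ 5.71°
|L| = 1 / 2010 ≈ 0.00049751
Gain = 20 log₁₀(0.00049751) ≈ -66.06 dB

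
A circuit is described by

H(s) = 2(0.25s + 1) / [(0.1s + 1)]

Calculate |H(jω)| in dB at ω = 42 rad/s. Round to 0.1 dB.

13.8 dB

At ω = 42 rad/s:
zero (1 + j42·0.25) = 1 + j10.5 → |·| ≈ 10.548, ∠ ≈ 84.56°
pole (1 + j42·0.1) = 1 + j4.2 → |·| ≈ 4.3174, ∠ ≈ 76.61°
|H| = 2 · 10.548 / (4.3174) ≈ 4.8863
Gain = 20 log₁₀(4.8863) ≈ 13.78 dB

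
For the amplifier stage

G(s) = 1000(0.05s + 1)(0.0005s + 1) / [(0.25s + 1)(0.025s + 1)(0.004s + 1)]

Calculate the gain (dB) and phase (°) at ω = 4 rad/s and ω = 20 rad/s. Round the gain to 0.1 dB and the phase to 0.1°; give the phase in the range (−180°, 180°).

At ω = 4 rad/s:
zero (1 + j4·0.05) = 1 + j0.2 → |·| ≈ 1.0198, ∠ ≈ 11.31°
zero (1 + j4·0.0005) = 1 + j0.002 → |·| ≈ 1, ∠ ≈ 0.11°
pole (1 + j4·0.25) = 1 + j1 → |·| ≈ 1.4142, ∠ ≈ 45.00°
pole (1 + j4·0.025) = 1 + j0.1 → |·| ≈ 1.005, ∠ ≈ 5.71°
pole (1 + j4·0.004) = 1 + j0.016 → |·| ≈ 1.0001, ∠ ≈ 0.92°
|G| = 1000 · 1.0198 · 1 / (1.4142 · 1.005 · 1.0001) ≈ 717.46
Gain = 20 log₁₀(717.46) ≈ 57.12 dB
∠G = (11.31° + 0.11°) − (45.00° + 5.71° + 0.92°) = -40.21°

At ω = 20 rad/s:
zero (1 + j20·0.05) = 1 + j1 → |·| ≈ 1.4142, ∠ ≈ 45.00°
zero (1 + j20·0.0005) = 1 + j0.01 → |·| ≈ 1, ∠ ≈ 0.57°
pole (1 + j20·0.25) = 1 + j5 → |·| ≈ 5.099, ∠ ≈ 78.69°
pole (1 + j20·0.025) = 1 + j0.5 → |·| ≈ 1.118, ∠ ≈ 26.57°
pole (1 + j20·0.004) = 1 + j0.08 → |·| ≈ 1.0032, ∠ ≈ 4.57°
|G| = 1000 · 1.4142 · 1 / (5.099 · 1.118 · 1.0032) ≈ 247.28
Gain = 20 log₁₀(247.28) ≈ 47.86 dB
∠G = (45.00° + 0.57°) − (78.69° + 26.57° + 4.57°) = -64.26°

ω = 4: 57.1 dB, -40.2°; ω = 20: 47.9 dB, -64.3°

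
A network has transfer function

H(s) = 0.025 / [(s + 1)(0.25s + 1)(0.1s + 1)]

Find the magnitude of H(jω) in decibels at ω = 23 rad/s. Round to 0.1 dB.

-82.6 dB

At ω = 23 rad/s:
pole (1 + j23·1) = 1 + j23 → |·| ≈ 23.022, ∠ ≈ 87.51°
pole (1 + j23·0.25) = 1 + j5.75 → |·| ≈ 5.8363, ∠ ≈ 80.13°
pole (1 + j23·0.1) = 1 + j2.3 → |·| ≈ 2.508, ∠ ≈ 66.50°
|H| = 0.025 · 1 / (23.022 · 5.8363 · 2.508) ≈ 7.4188e-05
Gain = 20 log₁₀(7.4188e-05) ≈ -82.59 dB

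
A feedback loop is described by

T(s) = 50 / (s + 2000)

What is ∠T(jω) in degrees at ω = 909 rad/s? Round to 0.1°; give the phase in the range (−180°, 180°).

At s = jω = j909:
pole (s+2000): 2000 + j909 → |·| = √(2000²+909²) = √4826281 ≈ 2196.9, ∠ = arctan(909/2000) ≈ 24.44°
∠T = 0.00° − 24.44° = -24.44°

-24.4°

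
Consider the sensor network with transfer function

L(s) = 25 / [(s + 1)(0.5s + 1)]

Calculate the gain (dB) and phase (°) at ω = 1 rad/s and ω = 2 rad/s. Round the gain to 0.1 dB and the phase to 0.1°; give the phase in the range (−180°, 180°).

ω = 1: 24.0 dB, -71.6°; ω = 2: 18.0 dB, -108.4°

At ω = 1 rad/s:
pole (1 + j1·1) = 1 + j1 → |·| ≈ 1.4142, ∠ ≈ 45.00°
pole (1 + j1·0.5) = 1 + j0.5 → |·| ≈ 1.118, ∠ ≈ 26.57°
|L| = 25 · 1 / (1.4142 · 1.118) ≈ 15.812
Gain = 20 log₁₀(15.812) ≈ 23.98 dB
∠L = (0°) − (45.00° + 26.57°) = -71.57°

At ω = 2 rad/s:
pole (1 + j2·1) = 1 + j2 → |·| ≈ 2.2361, ∠ ≈ 63.43°
pole (1 + j2·0.5) = 1 + j1 → |·| ≈ 1.4142, ∠ ≈ 45.00°
|L| = 25 · 1 / (2.2361 · 1.4142) ≈ 7.9057
Gain = 20 log₁₀(7.9057) ≈ 17.96 dB
∠L = (0°) − (63.43° + 45.00°) = -108.43°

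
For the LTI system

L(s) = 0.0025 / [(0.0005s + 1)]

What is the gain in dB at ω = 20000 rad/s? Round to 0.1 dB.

At ω = 20000 rad/s:
pole (1 + j20000·0.0005) = 1 + j10 → |·| ≈ 10.05, ∠ ≈ 84.29°
|L| = 0.0025 · 1 / (10.05) ≈ 0.00024876
Gain = 20 log₁₀(0.00024876) ≈ -72.08 dB

-72.1 dB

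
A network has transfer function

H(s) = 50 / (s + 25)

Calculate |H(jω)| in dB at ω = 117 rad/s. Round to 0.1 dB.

-7.6 dB

Substitute s = j117:
Numerator: 50 = 50 + j0
Denominator: (j117) + 25 = 25 + j117
|N| = √(50² + 0²) ≈ 50, ∠N ≈ 0.00°
|D| = √(25² + 117²) ≈ 119.64, ∠D ≈ 77.94°
|H| = 50 / 119.64 ≈ 0.41792
Gain = 20 log₁₀(0.41792) ≈ -7.58 dB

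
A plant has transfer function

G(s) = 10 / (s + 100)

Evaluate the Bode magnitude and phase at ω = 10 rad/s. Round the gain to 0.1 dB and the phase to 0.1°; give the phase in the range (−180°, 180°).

Substitute s = j10:
Numerator: 10 = 10 + j0
Denominator: (j10) + 100 = 100 + j10
|N| = √(10² + 0²) ≈ 10, ∠N ≈ 0.00°
|D| = √(100² + 10²) ≈ 100.5, ∠D ≈ 5.71°
|G| = 10 / 100.5 ≈ 0.099502
Gain = 20 log₁₀(0.099502) ≈ -20.04 dB
∠G = 0.00° − 5.71° = -5.71°

-20.0 dB, -5.7°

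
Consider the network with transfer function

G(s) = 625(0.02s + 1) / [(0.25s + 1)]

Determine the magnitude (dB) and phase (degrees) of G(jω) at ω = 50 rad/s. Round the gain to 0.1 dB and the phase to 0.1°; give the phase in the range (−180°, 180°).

37.0 dB, -40.4°

At ω = 50 rad/s:
zero (1 + j50·0.02) = 1 + j1 → |·| ≈ 1.4142, ∠ ≈ 45.00°
pole (1 + j50·0.25) = 1 + j12.5 → |·| ≈ 12.54, ∠ ≈ 85.43°
|G| = 625 · 1.4142 / (12.54) ≈ 70.484
Gain = 20 log₁₀(70.484) ≈ 36.96 dB
∠G = (45.00°) − (85.43°) = -40.43°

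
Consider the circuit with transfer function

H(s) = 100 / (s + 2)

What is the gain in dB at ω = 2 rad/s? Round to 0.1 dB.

Substitute s = j2:
Numerator: 100 = 100 + j0
Denominator: (j2) + 2 = 2 + j2
|N| = √(100² + 0²) ≈ 100, ∠N ≈ 0.00°
|D| = √(2² + 2²) ≈ 2.8284, ∠D ≈ 45.00°
|H| = 100 / 2.8284 ≈ 35.356
Gain = 20 log₁₀(35.356) ≈ 30.97 dB

31.0 dB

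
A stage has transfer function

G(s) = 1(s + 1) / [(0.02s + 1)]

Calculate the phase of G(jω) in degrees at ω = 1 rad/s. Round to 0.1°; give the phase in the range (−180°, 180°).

43.9°

At ω = 1 rad/s:
zero (1 + j1·1) = 1 + j1 → |·| ≈ 1.4142, ∠ ≈ 45.00°
pole (1 + j1·0.02) = 1 + j0.02 → |·| ≈ 1.0002, ∠ ≈ 1.15°
∠G = (45.00°) − (1.15°) = 43.85°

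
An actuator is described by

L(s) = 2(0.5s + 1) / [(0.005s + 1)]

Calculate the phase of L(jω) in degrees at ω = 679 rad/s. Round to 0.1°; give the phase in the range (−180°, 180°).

16.2°

At ω = 679 rad/s:
zero (1 + j679·0.5) = 1 + j339.5 → |·| ≈ 339.5, ∠ ≈ 89.83°
pole (1 + j679·0.005) = 1 + j3.395 → |·| ≈ 3.5392, ∠ ≈ 73.59°
∠L = (89.83°) − (73.59°) = 16.24°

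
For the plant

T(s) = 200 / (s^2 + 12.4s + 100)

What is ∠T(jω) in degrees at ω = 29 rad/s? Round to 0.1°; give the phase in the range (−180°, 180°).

At s = jω = j29:
quadratic: (j29)² + 12.4·j29 + 100 = -741 + j359.6 → |·| ≈ 823.65, ∠ ≈ 154.11°
∠T = 0.00° − 154.11° = -154.11°

-154.1°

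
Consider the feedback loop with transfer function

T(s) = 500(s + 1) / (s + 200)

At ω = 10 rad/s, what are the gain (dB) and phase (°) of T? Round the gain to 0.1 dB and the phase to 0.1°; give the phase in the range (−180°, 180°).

At s = jω = j10:
zero (s+1): 1 + j10 → |·| = √(1²+10²) = √101 ≈ 10.05, ∠ = arctan(10/1) ≈ 84.29°
pole (s+200): 200 + j10 → |·| = √(200²+10²) = √40100 ≈ 200.25, ∠ = arctan(10/200) ≈ 2.86°
|T| = 500 · 10.05 / 200.25 ≈ 25.094
Gain = 20 log₁₀(25.094) ≈ 27.99 dB
∠T = 84.29° − 2.86° = 81.43°

28.0 dB, 81.4°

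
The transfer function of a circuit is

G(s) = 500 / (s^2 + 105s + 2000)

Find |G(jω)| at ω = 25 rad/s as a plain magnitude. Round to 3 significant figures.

Substitute s = j25:
Numerator: 500 = 500 + j0
Denominator: (j25)^2 + 105(j25) + 2000 = 1375 + j2625
|N| = √(500² + 0²) ≈ 500, ∠N ≈ 0.00°
|D| = √(1375² + 2625²) ≈ 2963.3, ∠D ≈ 62.35°
|G| = 500 / 2963.3 ≈ 0.16873

0.169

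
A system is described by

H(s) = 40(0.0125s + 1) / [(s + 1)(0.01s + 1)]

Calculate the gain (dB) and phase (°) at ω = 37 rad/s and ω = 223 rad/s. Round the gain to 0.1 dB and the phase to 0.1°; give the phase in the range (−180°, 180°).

At ω = 37 rad/s:
zero (1 + j37·0.0125) = 1 + j0.4625 → |·| ≈ 1.1018, ∠ ≈ 24.82°
pole (1 + j37·1) = 1 + j37 → |·| ≈ 37.014, ∠ ≈ 88.45°
pole (1 + j37·0.01) = 1 + j0.37 → |·| ≈ 1.0663, ∠ ≈ 20.30°
|H| = 40 · 1.1018 / (37.014 · 1.0663) ≈ 1.1167
Gain = 20 log₁₀(1.1167) ≈ 0.96 dB
∠H = (24.82°) − (88.45° + 20.30°) = -83.93°

At ω = 223 rad/s:
zero (1 + j223·0.0125) = 1 + j2.7875 → |·| ≈ 2.9614, ∠ ≈ 70.26°
pole (1 + j223·1) = 1 + j223 → |·| ≈ 223, ∠ ≈ 89.74°
pole (1 + j223·0.01) = 1 + j2.23 → |·| ≈ 2.444, ∠ ≈ 65.85°
|H| = 40 · 2.9614 / (223 · 2.444) ≈ 0.21735
Gain = 20 log₁₀(0.21735) ≈ -13.26 dB
∠H = (70.26°) − (89.74° + 65.85°) = -85.33°

ω = 37: 1.0 dB, -83.9°; ω = 223: -13.3 dB, -85.3°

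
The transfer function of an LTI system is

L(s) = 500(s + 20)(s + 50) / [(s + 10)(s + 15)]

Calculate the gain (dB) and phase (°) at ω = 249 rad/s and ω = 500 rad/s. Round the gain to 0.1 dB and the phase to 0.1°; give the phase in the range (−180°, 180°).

ω = 249: 54.2 dB, -10.2°; ω = 500: 54.0 dB, -5.1°

At s = jω = j249:
zero (s+20): 20 + j249 → |·| = √(20²+249²) = √62401 ≈ 249.8, ∠ = arctan(249/20) ≈ 85.41°
zero (s+50): 50 + j249 → |·| = √(50²+249²) = √64501 ≈ 253.97, ∠ = arctan(249/50) ≈ 78.65°
pole (s+10): 10 + j249 → |·| = √(10²+249²) = √62101 ≈ 249.2, ∠ = arctan(249/10) ≈ 87.70°
pole (s+15): 15 + j249 → |·| = √(15²+249²) = √62226 ≈ 249.45, ∠ = arctan(249/15) ≈ 86.55°
|L| = 500 · 63442 / 62163 ≈ 510.29
Gain = 20 log₁₀(510.29) ≈ 54.16 dB
∠L = 164.06° − 174.25° = -10.19°

At s = jω = j500:
zero (s+20): 20 + j500 → |·| = √(20²+500²) = √250400 ≈ 500.4, ∠ = arctan(500/20) ≈ 87.71°
zero (s+50): 50 + j500 → |·| = √(50²+500²) = √252500 ≈ 502.49, ∠ = arctan(500/50) ≈ 84.29°
pole (s+10): 10 + j500 → |·| = √(10²+500²) = √250100 ≈ 500.1, ∠ = arctan(500/10) ≈ 88.85°
pole (s+15): 15 + j500 → |·| = √(15²+500²) = √250225 ≈ 500.22, ∠ = arctan(500/15) ≈ 88.28°
|L| = 500 · 2.5145e+05 / 2.5016e+05 ≈ 502.58
Gain = 20 log₁₀(502.58) ≈ 54.02 dB
∠L = 172.00° − 177.13° = -5.13°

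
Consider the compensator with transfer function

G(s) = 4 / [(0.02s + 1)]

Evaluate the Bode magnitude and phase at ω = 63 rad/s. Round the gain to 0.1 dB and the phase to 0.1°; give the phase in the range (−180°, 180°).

7.9 dB, -51.6°

At ω = 63 rad/s:
pole (1 + j63·0.02) = 1 + j1.26 → |·| ≈ 1.6086, ∠ ≈ 51.56°
|G| = 4 · 1 / (1.6086) ≈ 2.4866
Gain = 20 log₁₀(2.4866) ≈ 7.91 dB
∠G = (0°) − (51.56°) = -51.56°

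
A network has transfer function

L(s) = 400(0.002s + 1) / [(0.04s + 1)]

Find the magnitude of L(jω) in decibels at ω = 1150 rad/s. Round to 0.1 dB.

At ω = 1150 rad/s:
zero (1 + j1150·0.002) = 1 + j2.3 → |·| ≈ 2.508, ∠ ≈ 66.50°
pole (1 + j1150·0.04) = 1 + j46 → |·| ≈ 46.011, ∠ ≈ 88.75°
|L| = 400 · 2.508 / (46.011) ≈ 21.803
Gain = 20 log₁₀(21.803) ≈ 26.77 dB

26.8 dB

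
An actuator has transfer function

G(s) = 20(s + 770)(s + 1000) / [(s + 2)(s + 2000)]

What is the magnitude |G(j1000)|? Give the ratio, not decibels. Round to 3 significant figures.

At s = jω = j1000:
zero (s+770): 770 + j1000 → |·| = √(770²+1000²) = √1592900 ≈ 1262.1, ∠ = arctan(1000/770) ≈ 52.40°
zero (s+1000): 1000 + j1000 → |·| = √(1000²+1000²) = √2000000 ≈ 1414.2, ∠ = arctan(1000/1000) ≈ 45.00°
pole (s+2): 2 + j1000 → |·| = √(2²+1000²) = √1000004 ≈ 1000, ∠ = arctan(1000/2) ≈ 89.89°
pole (s+2000): 2000 + j1000 → |·| = √(2000²+1000²) = √5000000 ≈ 2236.1, ∠ = arctan(1000/2000) ≈ 26.57°
|G| = 20 · 1.7849e+06 / 2.2361e+06 ≈ 15.964

16.0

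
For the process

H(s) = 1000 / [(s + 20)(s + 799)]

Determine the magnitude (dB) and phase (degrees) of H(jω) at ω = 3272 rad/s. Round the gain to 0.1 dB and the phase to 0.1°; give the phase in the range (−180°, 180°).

At s = jω = j3272:
pole (s+20): 20 + j3272 → |·| = √(20²+3272²) = √10706384 ≈ 3272.1, ∠ = arctan(3272/20) ≈ 89.65°
pole (s+799): 799 + j3272 → |·| = √(799²+3272²) = √11344385 ≈ 3368.1, ∠ = arctan(3272/799) ≈ 76.28°
|H| = 1000 / 1.1021e+07 ≈ 9.0736e-05
Gain = 20 log₁₀(9.0736e-05) ≈ -80.84 dB
∠H = 0.00° − 165.93° = -165.93°

-80.8 dB, -165.9°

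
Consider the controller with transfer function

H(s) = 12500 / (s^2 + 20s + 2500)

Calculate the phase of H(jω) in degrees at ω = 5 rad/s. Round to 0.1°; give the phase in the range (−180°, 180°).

-2.3°

At s = jω = j5:
quadratic: (j5)² + 20·j5 + 2500 = 2475 + j100 → |·| ≈ 2477, ∠ ≈ 2.31°
∠H = 0.00° − 2.31° = -2.31°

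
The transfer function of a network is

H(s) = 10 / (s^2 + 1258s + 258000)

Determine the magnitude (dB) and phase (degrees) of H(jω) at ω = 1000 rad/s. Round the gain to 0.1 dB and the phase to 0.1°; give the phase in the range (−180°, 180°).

Substitute s = j1000:
Numerator: 10 = 10 + j0
Denominator: (j1000)^2 + 1258(j1000) + 258000 = -742000 + j1258000
|N| = √(10² + 0²) ≈ 10, ∠N ≈ 0.00°
|D| = √(742000² + 1258000²) ≈ 1.4605e+06, ∠D ≈ 120.53°
|H| = 10 / 1.4605e+06 ≈ 6.847e-06
Gain = 20 log₁₀(6.847e-06) ≈ -103.29 dB
∠H = 0.00° − 120.53° = -120.53°

-103.3 dB, -120.5°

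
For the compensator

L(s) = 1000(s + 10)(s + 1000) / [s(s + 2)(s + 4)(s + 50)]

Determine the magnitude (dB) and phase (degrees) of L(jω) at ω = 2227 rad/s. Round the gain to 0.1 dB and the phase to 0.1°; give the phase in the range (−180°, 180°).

At s = jω = j2227:
zero (s+10): 10 + j2227 → |·| = √(10²+2227²) = √4959629 ≈ 2227, ∠ = arctan(2227/10) ≈ 89.74°
zero (s+1000): 1000 + j2227 → |·| = √(1000²+2227²) = √5959529 ≈ 2441.2, ∠ = arctan(2227/1000) ≈ 65.82°
pole (s+2): 2 + j2227 → |·| = √(2²+2227²) = √4959533 ≈ 2227, ∠ = arctan(2227/2) ≈ 89.95°
pole (s+4): 4 + j2227 → |·| = √(4²+2227²) = √4959545 ≈ 2227, ∠ = arctan(2227/4) ≈ 89.90°
pole (s+50): 50 + j2227 → |·| = √(50²+2227²) = √4962029 ≈ 2227.6, ∠ = arctan(2227/50) ≈ 88.71°
pole at origin: |s| = 2227, ∠ = 90.00° (in denominator)
|L| = 1000 · 5.4366e+06 / 2.4604e+13 ≈ 0.00022096
Gain = 20 log₁₀(0.00022096) ≈ -73.11 dB
∠L = 155.56° − 358.56° = -203.00° ≡ 157.00° (principal value)

-73.1 dB, 157.0°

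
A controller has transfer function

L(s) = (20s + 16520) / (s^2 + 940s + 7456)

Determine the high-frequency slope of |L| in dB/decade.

-20 dB/decade

Each pole contributes −20 dB/decade at high frequency; each zero contributes +20 dB/decade.
Net: 1 zero(s) − 2 pole(s) → -20 dB/decade.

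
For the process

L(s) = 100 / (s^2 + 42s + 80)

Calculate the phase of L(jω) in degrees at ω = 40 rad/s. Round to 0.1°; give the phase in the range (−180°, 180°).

-132.1°

Substitute s = j40:
Numerator: 100 = 100 + j0
Denominator: (j40)^2 + 42(j40) + 80 = -1520 + j1680
|N| = √(100² + 0²) ≈ 100, ∠N ≈ 0.00°
|D| = √(1520² + 1680²) ≈ 2265.6, ∠D ≈ 132.14°
∠L = 0.00° − 132.14° = -132.14°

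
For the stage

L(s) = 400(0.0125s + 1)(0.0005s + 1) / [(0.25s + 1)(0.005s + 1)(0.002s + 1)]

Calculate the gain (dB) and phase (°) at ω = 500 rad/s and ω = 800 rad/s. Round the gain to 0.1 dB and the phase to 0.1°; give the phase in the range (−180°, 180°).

At ω = 500 rad/s:
zero (1 + j500·0.0125) = 1 + j6.25 → |·| ≈ 6.3295, ∠ ≈ 80.91°
zero (1 + j500·0.0005) = 1 + j0.25 → |·| ≈ 1.0308, ∠ ≈ 14.04°
pole (1 + j500·0.25) = 1 + j125 → |·| ≈ 125, ∠ ≈ 89.54°
pole (1 + j500·0.005) = 1 + j2.5 → |·| ≈ 2.6926, ∠ ≈ 68.20°
pole (1 + j500·0.002) = 1 + j1 → |·| ≈ 1.4142, ∠ ≈ 45.00°
|L| = 400 · 6.3295 · 1.0308 / (125 · 2.6926 · 1.4142) ≈ 5.4829
Gain = 20 log₁₀(5.4829) ≈ 14.78 dB
∠L = (80.91° + 14.04°) − (89.54° + 68.20° + 45.00°) = -107.79°

At ω = 800 rad/s:
zero (1 + j800·0.0125) = 1 + j10 → |·| ≈ 10.05, ∠ ≈ 84.29°
zero (1 + j800·0.0005) = 1 + j0.4 → |·| ≈ 1.077, ∠ ≈ 21.80°
pole (1 + j800·0.25) = 1 + j200 → |·| ≈ 200, ∠ ≈ 89.71°
pole (1 + j800·0.005) = 1 + j4 → |·| ≈ 4.1231, ∠ ≈ 75.96°
pole (1 + j800·0.002) = 1 + j1.6 → |·| ≈ 1.8868, ∠ ≈ 57.99°
|L| = 400 · 10.05 · 1.077 / (200 · 4.1231 · 1.8868) ≈ 2.7827
Gain = 20 log₁₀(2.7827) ≈ 8.89 dB
∠L = (84.29° + 21.80°) − (89.71° + 75.96° + 57.99°) = -117.57°

ω = 500: 14.8 dB, -107.8°; ω = 800: 8.9 dB, -117.6°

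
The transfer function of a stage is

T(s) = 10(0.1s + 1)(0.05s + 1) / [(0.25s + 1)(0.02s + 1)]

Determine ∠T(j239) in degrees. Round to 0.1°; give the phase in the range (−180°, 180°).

At ω = 239 rad/s:
zero (1 + j239·0.1) = 1 + j23.9 → |·| ≈ 23.921, ∠ ≈ 87.60°
zero (1 + j239·0.05) = 1 + j11.95 → |·| ≈ 11.992, ∠ ≈ 85.22°
pole (1 + j239·0.25) = 1 + j59.75 → |·| ≈ 59.758, ∠ ≈ 89.04°
pole (1 + j239·0.02) = 1 + j4.78 → |·| ≈ 4.8835, ∠ ≈ 78.18°
∠T = (87.60° + 85.22°) − (89.04° + 78.18°) = 5.60°

5.6°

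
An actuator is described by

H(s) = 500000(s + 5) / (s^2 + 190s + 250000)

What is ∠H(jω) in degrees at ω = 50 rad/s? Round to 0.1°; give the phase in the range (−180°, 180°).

82.1°

At s = jω = j50:
zero (s+5): 5 + j50 → |·| = √(5²+50²) = √2525 ≈ 50.249, ∠ = arctan(50/5) ≈ 84.29°
quadratic: (j50)² + 190·j50 + 250000 = 247500 + j9500 → |·| ≈ 2.4768e+05, ∠ ≈ 2.20°
∠H = 84.29° − 2.20° = 82.09°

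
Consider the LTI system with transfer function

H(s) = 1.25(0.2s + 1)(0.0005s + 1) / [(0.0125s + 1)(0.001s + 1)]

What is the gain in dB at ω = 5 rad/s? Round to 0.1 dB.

At ω = 5 rad/s:
zero (1 + j5·0.2) = 1 + j1 → |·| ≈ 1.4142, ∠ ≈ 45.00°
zero (1 + j5·0.0005) = 1 + j0.0025 → |·| ≈ 1, ∠ ≈ 0.14°
pole (1 + j5·0.0125) = 1 + j0.0625 → |·| ≈ 1.002, ∠ ≈ 3.58°
pole (1 + j5·0.001) = 1 + j0.005 → |·| ≈ 1, ∠ ≈ 0.29°
|H| = 1.25 · 1.4142 · 1 / (1.002 · 1) ≈ 1.7642
Gain = 20 log₁₀(1.7642) ≈ 4.93 dB

4.9 dB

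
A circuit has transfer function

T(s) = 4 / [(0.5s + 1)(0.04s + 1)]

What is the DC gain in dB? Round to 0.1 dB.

T(0) = 4 · 1 / 1 = 4
20 log₁₀(4) ≈ 12.04 dB

12.0 dB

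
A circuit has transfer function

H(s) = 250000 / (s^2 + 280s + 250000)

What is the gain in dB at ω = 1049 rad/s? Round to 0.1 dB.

At s = jω = j1049:
quadratic: (j1049)² + 280·j1049 + 250000 = -850401 + j293720 → |·| ≈ 8.997e+05, ∠ ≈ 160.95°
|H| = 250000 / 8.997e+05 ≈ 0.27787
Gain = 20 log₁₀(0.27787) ≈ -11.12 dB

-11.1 dB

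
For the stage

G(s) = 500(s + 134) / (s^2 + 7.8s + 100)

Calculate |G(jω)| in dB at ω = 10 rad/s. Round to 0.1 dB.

58.7 dB

At s = jω = j10:
zero (s+134): 134 + j10 → |·| = √(134²+10²) = √18056 ≈ 134.37, ∠ = arctan(10/134) ≈ 4.27°
quadratic: (j10)² + 7.8·j10 + 100 = 0 + j78 → |·| ≈ 78, ∠ ≈ 90.00°
|G| = 500 · 134.37 / 78 ≈ 861.35
Gain = 20 log₁₀(861.35) ≈ 58.70 dB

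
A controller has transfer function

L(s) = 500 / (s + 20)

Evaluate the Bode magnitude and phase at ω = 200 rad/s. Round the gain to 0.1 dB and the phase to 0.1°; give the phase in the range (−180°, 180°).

Substitute s = j200:
Numerator: 500 = 500 + j0
Denominator: (j200) + 20 = 20 + j200
|N| = √(500² + 0²) ≈ 500, ∠N ≈ 0.00°
|D| = √(20² + 200²) ≈ 201, ∠D ≈ 84.29°
|L| = 500 / 201 ≈ 2.4876
Gain = 20 log₁₀(2.4876) ≈ 7.92 dB
∠L = 0.00° − 84.29° = -84.29°

7.9 dB, -84.3°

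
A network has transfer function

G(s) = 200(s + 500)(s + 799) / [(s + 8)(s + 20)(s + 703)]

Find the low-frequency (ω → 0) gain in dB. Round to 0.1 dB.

57.0 dB

G(0) = 200·500·799 / (8·20·703) ≈ 710.35
20 log₁₀(710.35) ≈ 57.03 dB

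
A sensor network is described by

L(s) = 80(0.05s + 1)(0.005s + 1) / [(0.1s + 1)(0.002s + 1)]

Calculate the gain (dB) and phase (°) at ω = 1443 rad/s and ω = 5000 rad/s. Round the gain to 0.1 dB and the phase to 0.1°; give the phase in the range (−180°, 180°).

At ω = 1443 rad/s:
zero (1 + j1443·0.05) = 1 + j72.15 → |·| ≈ 72.157, ∠ ≈ 89.21°
zero (1 + j1443·0.005) = 1 + j7.215 → |·| ≈ 7.284, ∠ ≈ 82.11°
pole (1 + j1443·0.1) = 1 + j144.3 → |·| ≈ 144.3, ∠ ≈ 89.60°
pole (1 + j1443·0.002) = 1 + j2.886 → |·| ≈ 3.0543, ∠ ≈ 70.89°
|L| = 80 · 72.157 · 7.284 / (144.3 · 3.0543) ≈ 95.403
Gain = 20 log₁₀(95.403) ≈ 39.59 dB
∠L = (89.21° + 82.11°) − (89.60° + 70.89°) = 10.83°

At ω = 5000 rad/s:
zero (1 + j5000·0.05) = 1 + j250 → |·| ≈ 250, ∠ ≈ 89.77°
zero (1 + j5000·0.005) = 1 + j25 → |·| ≈ 25.02, ∠ ≈ 87.71°
pole (1 + j5000·0.1) = 1 + j500 → |·| ≈ 500, ∠ ≈ 89.89°
pole (1 + j5000·0.002) = 1 + j10 → |·| ≈ 10.05, ∠ ≈ 84.29°
|L| = 80 · 250 · 25.02 / (500 · 10.05) ≈ 99.582
Gain = 20 log₁₀(99.582) ≈ 39.96 dB
∠L = (89.77° + 87.71°) − (89.89° + 84.29°) = 3.30°

ω = 1443: 39.6 dB, 10.8°; ω = 5000: 40.0 dB, 3.3°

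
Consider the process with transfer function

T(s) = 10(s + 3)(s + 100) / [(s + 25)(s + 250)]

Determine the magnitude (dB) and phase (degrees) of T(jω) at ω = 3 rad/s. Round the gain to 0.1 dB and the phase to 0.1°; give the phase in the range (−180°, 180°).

At s = jω = j3:
zero (s+3): 3 + j3 → |·| = √(3²+3²) = √18 ≈ 4.2426, ∠ = arctan(3/3) ≈ 45.00°
zero (s+100): 100 + j3 → |·| = √(100²+3²) = √10009 ≈ 100.04, ∠ = arctan(3/100) ≈ 1.72°
pole (s+25): 25 + j3 → |·| = √(25²+3²) = √634 ≈ 25.179, ∠ = arctan(3/25) ≈ 6.84°
pole (s+250): 250 + j3 → |·| = √(250²+3²) = √62509 ≈ 250.02, ∠ = arctan(3/250) ≈ 0.69°
|T| = 10 · 424.43 / 6295.3 ≈ 0.6742
Gain = 20 log₁₀(0.6742) ≈ -3.42 dB
∠T = 46.72° − 7.53° = 39.19°

-3.4 dB, 39.2°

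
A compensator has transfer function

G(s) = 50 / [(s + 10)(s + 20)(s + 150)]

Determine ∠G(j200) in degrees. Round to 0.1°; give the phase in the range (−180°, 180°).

At s = jω = j200:
pole (s+10): 10 + j200 → |·| = √(10²+200²) = √40100 ≈ 200.25, ∠ = arctan(200/10) ≈ 87.14°
pole (s+20): 20 + j200 → |·| = √(20²+200²) = √40400 ≈ 201, ∠ = arctan(200/20) ≈ 84.29°
pole (s+150): 150 + j200 → |·| = √(150²+200²) = √62500 ≈ 250, ∠ = arctan(200/150) ≈ 53.13°
∠G = 0.00° − 224.56° = -224.56° ≡ 135.44° (principal value)

135.4°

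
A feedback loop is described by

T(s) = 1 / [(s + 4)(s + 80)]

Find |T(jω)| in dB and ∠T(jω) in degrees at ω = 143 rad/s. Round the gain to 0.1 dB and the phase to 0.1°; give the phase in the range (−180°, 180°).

-87.4 dB, -149.2°

At s = jω = j143:
pole (s+4): 4 + j143 → |·| = √(4²+143²) = √20465 ≈ 143.06, ∠ = arctan(143/4) ≈ 88.40°
pole (s+80): 80 + j143 → |·| = √(80²+143²) = √26849 ≈ 163.86, ∠ = arctan(143/80) ≈ 60.78°
|T| = 1 / 23442 ≈ 4.2658e-05
Gain = 20 log₁₀(4.2658e-05) ≈ -87.40 dB
∠T = 0.00° − 149.18° = -149.18°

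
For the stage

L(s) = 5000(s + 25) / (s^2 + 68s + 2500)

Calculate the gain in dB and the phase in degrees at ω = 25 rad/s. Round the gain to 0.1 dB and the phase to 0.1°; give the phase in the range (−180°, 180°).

36.9 dB, 2.8°

At s = jω = j25:
zero (s+25): 25 + j25 → |·| = √(25²+25²) = √1250 ≈ 35.355, ∠ = arctan(25/25) ≈ 45.00°
quadratic: (j25)² + 68·j25 + 2500 = 1875 + j1700 → |·| ≈ 2530.9, ∠ ≈ 42.20°
|L| = 5000 · 35.355 / 2530.9 ≈ 69.847
Gain = 20 log₁₀(69.847) ≈ 36.88 dB
∠L = 45.00° − 42.20° = 2.80°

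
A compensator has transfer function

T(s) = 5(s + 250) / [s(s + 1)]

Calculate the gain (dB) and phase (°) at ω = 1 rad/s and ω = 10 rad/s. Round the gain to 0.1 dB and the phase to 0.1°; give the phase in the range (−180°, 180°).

At s = jω = j1:
zero (s+250): 250 + j1 → |·| = √(250²+1²) = √62501 ≈ 250, ∠ = arctan(1/250) ≈ 0.23°
pole (s+1): 1 + j1 → |·| = √(1²+1²) = √2 ≈ 1.4142, ∠ = arctan(1/1) ≈ 45.00°
pole at origin: |s| = 1, ∠ = 90.00° (in denominator)
|T| = 5 · 250 / 1.4142 ≈ 883.89
Gain = 20 log₁₀(883.89) ≈ 58.93 dB
∠T = 0.23° − 135.00° = -134.77°

At s = jω = j10:
zero (s+250): 250 + j10 → |·| = √(250²+10²) = √62600 ≈ 250.2, ∠ = arctan(10/250) ≈ 2.29°
pole (s+1): 1 + j10 → |·| = √(1²+10²) = √101 ≈ 10.05, ∠ = arctan(10/1) ≈ 84.29°
pole at origin: |s| = 10, ∠ = 90.00° (in denominator)
|T| = 5 · 250.2 / 100.5 ≈ 12.448
Gain = 20 log₁₀(12.448) ≈ 21.90 dB
∠T = 2.29° − 174.29° = -172.00°

ω = 1: 58.9 dB, -134.8°; ω = 10: 21.9 dB, -172.0°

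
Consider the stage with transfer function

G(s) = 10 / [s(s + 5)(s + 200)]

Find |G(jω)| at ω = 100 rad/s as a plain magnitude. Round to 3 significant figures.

4.47e-06

At s = jω = j100:
pole (s+5): 5 + j100 → |·| = √(5²+100²) = √10025 ≈ 100.12, ∠ = arctan(100/5) ≈ 87.14°
pole (s+200): 200 + j100 → |·| = √(200²+100²) = √50000 ≈ 223.61, ∠ = arctan(100/200) ≈ 26.57°
pole at origin: |s| = 100, ∠ = 90.00° (in denominator)
|G| = 10 / 2.2388e+06 ≈ 4.4667e-06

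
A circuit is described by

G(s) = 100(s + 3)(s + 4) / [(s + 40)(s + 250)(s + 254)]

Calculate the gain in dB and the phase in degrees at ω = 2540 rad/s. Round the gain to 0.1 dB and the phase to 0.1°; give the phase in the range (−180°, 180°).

-28.2 dB, -77.9°

At s = jω = j2540:
zero (s+3): 3 + j2540 → |·| = √(3²+2540²) = √6451609 ≈ 2540, ∠ = arctan(2540/3) ≈ 89.93°
zero (s+4): 4 + j2540 → |·| = √(4²+2540²) = √6451616 ≈ 2540, ∠ = arctan(2540/4) ≈ 89.91°
pole (s+40): 40 + j2540 → |·| = √(40²+2540²) = √6453200 ≈ 2540.3, ∠ = arctan(2540/40) ≈ 89.10°
pole (s+250): 250 + j2540 → |·| = √(250²+2540²) = √6514100 ≈ 2552.3, ∠ = arctan(2540/250) ≈ 84.38°
pole (s+254): 254 + j2540 → |·| = √(254²+2540²) = √6516116 ≈ 2552.7, ∠ = arctan(2540/254) ≈ 84.29°
|G| = 100 · 6.4516e+06 / 1.6551e+10 ≈ 0.03898
Gain = 20 log₁₀(0.03898) ≈ -28.18 dB
∠G = 179.84° − 257.77° = -77.93°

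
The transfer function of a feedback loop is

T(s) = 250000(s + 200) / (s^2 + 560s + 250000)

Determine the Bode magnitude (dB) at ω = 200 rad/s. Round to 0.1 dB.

At s = jω = j200:
zero (s+200): 200 + j200 → |·| = √(200²+200²) = √80000 ≈ 282.84, ∠ = arctan(200/200) ≈ 45.00°
quadratic: (j200)² + 560·j200 + 250000 = 210000 + j112000 → |·| ≈ 2.38e+05, ∠ ≈ 28.07°
|T| = 250000 · 282.84 / 2.38e+05 ≈ 297.1
Gain = 20 log₁₀(297.1) ≈ 49.46 dB

49.5 dB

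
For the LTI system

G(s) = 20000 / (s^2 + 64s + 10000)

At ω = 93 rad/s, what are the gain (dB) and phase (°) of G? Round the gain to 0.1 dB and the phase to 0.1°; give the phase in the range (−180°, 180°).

10.3 dB, -77.2°

At s = jω = j93:
quadratic: (j93)² + 64·j93 + 10000 = 1351 + j5952 → |·| ≈ 6103.4, ∠ ≈ 77.21°
|G| = 20000 / 6103.4 ≈ 3.2769
Gain = 20 log₁₀(3.2769) ≈ 10.31 dB
∠G = 0.00° − 77.21° = -77.21°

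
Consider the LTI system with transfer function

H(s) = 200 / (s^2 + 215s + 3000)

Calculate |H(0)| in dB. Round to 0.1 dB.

-23.5 dB

H(0) = 200 / 3000 ≈ 0.066667
20 log₁₀(0.066667) ≈ -23.52 dB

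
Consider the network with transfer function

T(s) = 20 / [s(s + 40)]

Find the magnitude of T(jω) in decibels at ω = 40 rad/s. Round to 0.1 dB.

At s = jω = j40:
pole (s+40): 40 + j40 → |·| = √(40²+40²) = √3200 ≈ 56.569, ∠ = arctan(40/40) ≈ 45.00°
pole at origin: |s| = 40, ∠ = 90.00° (in denominator)
|T| = 20 / 2262.8 ≈ 0.0088386
Gain = 20 log₁₀(0.0088386) ≈ -41.07 dB

-41.1 dB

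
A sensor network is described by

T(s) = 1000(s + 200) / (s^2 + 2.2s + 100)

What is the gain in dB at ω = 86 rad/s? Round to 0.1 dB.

29.5 dB

At s = jω = j86:
zero (s+200): 200 + j86 → |·| = √(200²+86²) = √47396 ≈ 217.71, ∠ = arctan(86/200) ≈ 23.27°
quadratic: (j86)² + 2.2·j86 + 100 = -7296 + j189.2 → |·| ≈ 7298.5, ∠ ≈ 178.51°
|T| = 1000 · 217.71 / 7298.5 ≈ 29.829
Gain = 20 log₁₀(29.829) ≈ 29.49 dB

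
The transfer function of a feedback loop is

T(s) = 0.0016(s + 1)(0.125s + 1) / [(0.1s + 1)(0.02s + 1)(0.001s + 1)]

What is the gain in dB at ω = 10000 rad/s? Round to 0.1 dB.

-40.0 dB

At ω = 10000 rad/s:
zero (1 + j10000·1) = 1 + j10000 → |·| ≈ 10000, ∠ ≈ 89.99°
zero (1 + j10000·0.125) = 1 + j1250 → |·| ≈ 1250, ∠ ≈ 89.95°
pole (1 + j10000·0.1) = 1 + j1000 → |·| ≈ 1000, ∠ ≈ 89.94°
pole (1 + j10000·0.02) = 1 + j200 → |·| ≈ 200, ∠ ≈ 89.71°
pole (1 + j10000·0.001) = 1 + j10 → |·| ≈ 10.05, ∠ ≈ 84.29°
|T| = 0.0016 · 10000 · 1250 / (1000 · 200 · 10.05) ≈ 0.0099502
Gain = 20 log₁₀(0.0099502) ≈ -40.04 dB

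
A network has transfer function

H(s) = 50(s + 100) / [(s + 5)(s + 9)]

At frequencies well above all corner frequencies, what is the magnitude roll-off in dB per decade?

Each pole contributes −20 dB/decade at high frequency; each zero contributes +20 dB/decade.
Net: 1 zero(s) − 2 pole(s) → -20 dB/decade.

-20 dB/decade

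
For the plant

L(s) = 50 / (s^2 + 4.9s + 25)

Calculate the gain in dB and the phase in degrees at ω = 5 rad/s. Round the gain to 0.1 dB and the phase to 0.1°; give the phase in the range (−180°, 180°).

At s = jω = j5:
quadratic: (j5)² + 4.9·j5 + 25 = 0 + j24.5 → |·| ≈ 24.5, ∠ ≈ 90.00°
|L| = 50 / 24.5 ≈ 2.0408
Gain = 20 log₁₀(2.0408) ≈ 6.20 dB
∠L = 0.00° − 90.00° = -90.00°

6.2 dB, -90.0°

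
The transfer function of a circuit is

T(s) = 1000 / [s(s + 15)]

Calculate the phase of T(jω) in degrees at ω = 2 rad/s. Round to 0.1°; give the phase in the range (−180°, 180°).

At s = jω = j2:
pole (s+15): 15 + j2 → |·| = √(15²+2²) = √229 ≈ 15.133, ∠ = arctan(2/15) ≈ 7.59°
pole at origin: |s| = 2, ∠ = 90.00° (in denominator)
∠T = 0.00° − 97.59° = -97.59°

-97.6°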